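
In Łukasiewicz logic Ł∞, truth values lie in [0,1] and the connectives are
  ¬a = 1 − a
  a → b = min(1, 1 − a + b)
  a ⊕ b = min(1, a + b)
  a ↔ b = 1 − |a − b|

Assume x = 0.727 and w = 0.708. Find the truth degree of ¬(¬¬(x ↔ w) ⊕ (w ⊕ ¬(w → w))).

x ↔ w = 1 − |0.727 − 0.708| = 1 − 0.019 = 0.981
¬(x ↔ w) = 1 − 0.981 = 0.019
¬¬(x ↔ w) = 1 − 0.019 = 0.981
w → w = min(1, 1 − 0.708 + 0.708) = min(1, 1.000) = 1.000
¬(w → w) = 1 − 1.000 = 0.000
w ⊕ ¬(w → w) = min(1, 0.708 + 0.000) = min(1, 0.708) = 0.708
¬¬(x ↔ w) ⊕ (w ⊕ ¬(w → w)) = min(1, 0.981 + 0.708) = min(1, 1.689) = 1.000
¬(¬¬(x ↔ w) ⊕ (w ⊕ ¬(w → w))) = 1 − 1.000 = 0.000

0.000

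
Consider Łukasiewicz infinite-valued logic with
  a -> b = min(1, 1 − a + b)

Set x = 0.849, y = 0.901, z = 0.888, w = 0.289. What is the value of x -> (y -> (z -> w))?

z -> w = min(1, 1 − 0.888 + 0.289) = min(1, 0.401) = 0.401
y -> (z -> w) = min(1, 1 − 0.901 + 0.401) = min(1, 0.500) = 0.500
x -> (y -> (z -> w)) = min(1, 1 − 0.849 + 0.500) = min(1, 0.651) = 0.651

0.651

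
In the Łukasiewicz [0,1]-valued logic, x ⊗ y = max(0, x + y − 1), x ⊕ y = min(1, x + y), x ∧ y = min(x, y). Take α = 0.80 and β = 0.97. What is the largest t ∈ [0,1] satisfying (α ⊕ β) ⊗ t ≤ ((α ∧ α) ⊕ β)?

α ⊕ β = min(1, 0.80 + 0.97) = min(1, 1.77) = 1.00
So the left factor is α ⊕ β = 1.00.
α ∧ α = min(0.80, 0.80) = 0.80
(α ∧ α) ⊕ β = min(1, 0.80 + 0.97) = min(1, 1.77) = 1.00
So the right-hand bound is (α ∧ α) ⊕ β = 1.00.
The residuum of the Łukasiewicz t-norm gives the supremum: min(1, 1 − 1.00 + 1.00).
1 − 1.00 + 1.00 = 1.00, so t = min(1, 1.00) = 1.00.
Check: 1.00 ⊗ 1.00 = max(0, 1.00) = 1.00 ≤ 1.00.

1.00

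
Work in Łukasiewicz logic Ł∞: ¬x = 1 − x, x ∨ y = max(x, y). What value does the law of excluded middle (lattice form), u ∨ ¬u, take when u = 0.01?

¬u = 1 − 0.01 = 0.99
u ∨ ¬u = max(0.01, 0.99) = 0.99
(The value 0.99 < 1 shows this instance is not satisfied; not a Ł∞-tautology — its value is max(a, 1−a).)

0.99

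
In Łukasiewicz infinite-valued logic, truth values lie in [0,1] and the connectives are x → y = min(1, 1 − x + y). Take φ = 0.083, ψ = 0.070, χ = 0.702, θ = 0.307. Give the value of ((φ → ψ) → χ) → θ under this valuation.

0.592

φ → ψ = min(1, 1 − 0.083 + 0.070) = min(1, 0.987) = 0.987
(φ → ψ) → χ = min(1, 1 − 0.987 + 0.702) = min(1, 0.715) = 0.715
((φ → ψ) → χ) → θ = min(1, 1 − 0.715 + 0.307) = min(1, 0.592) = 0.592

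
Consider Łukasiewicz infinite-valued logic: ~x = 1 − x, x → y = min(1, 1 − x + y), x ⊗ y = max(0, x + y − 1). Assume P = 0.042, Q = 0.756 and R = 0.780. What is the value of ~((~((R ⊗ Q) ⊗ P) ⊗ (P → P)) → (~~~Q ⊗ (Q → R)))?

0.756

R ⊗ Q = max(0, 0.780 + 0.756 − 1) = max(0, 0.536) = 0.536
(R ⊗ Q) ⊗ P = max(0, 0.536 + 0.042 − 1) = max(0, -0.422) = 0.000
~((R ⊗ Q) ⊗ P) = 1 − 0.000 = 1.000
P → P = min(1, 1 − 0.042 + 0.042) = min(1, 1.000) = 1.000
~((R ⊗ Q) ⊗ P) ⊗ (P → P) = max(0, 1.000 + 1.000 − 1) = max(0, 1.000) = 1.000
~Q = 1 − 0.756 = 0.244
~~Q = 1 − 0.244 = 0.756
~~~Q = 1 − 0.756 = 0.244
Q → R = min(1, 1 − 0.756 + 0.780) = min(1, 1.024) = 1.000
~~~Q ⊗ (Q → R) = max(0, 0.244 + 1.000 − 1) = max(0, 0.244) = 0.244
(~((R ⊗ Q) ⊗ P) ⊗ (P → P)) → (~~~Q ⊗ (Q → R)) = min(1, 1 − 1.000 + 0.244) = min(1, 0.244) = 0.244
~((~((R ⊗ Q) ⊗ P) ⊗ (P → P)) → (~~~Q ⊗ (Q → R))) = 1 − 0.244 = 0.756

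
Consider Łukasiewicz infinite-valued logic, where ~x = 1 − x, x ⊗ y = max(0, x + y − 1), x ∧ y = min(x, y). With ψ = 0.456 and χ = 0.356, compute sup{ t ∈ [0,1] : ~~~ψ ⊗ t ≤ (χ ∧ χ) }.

~ψ = 1 − 0.456 = 0.544
~~ψ = 1 − 0.544 = 0.456
~~~ψ = 1 − 0.456 = 0.544
So the left factor is ~~~ψ = 0.544.
χ ∧ χ = min(0.356, 0.356) = 0.356
So the right-hand bound is χ ∧ χ = 0.356.
The residuum of the Łukasiewicz t-norm gives the supremum: min(1, 1 − 0.544 + 0.356).
1 − 0.544 + 0.356 = 0.812, so t = min(1, 0.812) = 0.812.
Check: 0.544 ⊗ 0.812 = max(0, 0.356) = 0.356 ≤ 0.356.

0.812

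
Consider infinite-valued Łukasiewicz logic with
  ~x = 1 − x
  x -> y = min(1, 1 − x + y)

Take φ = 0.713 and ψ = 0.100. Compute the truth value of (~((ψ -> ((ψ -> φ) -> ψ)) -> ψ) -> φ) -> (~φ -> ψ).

ψ -> φ = min(1, 1 − 0.100 + 0.713) = min(1, 1.613) = 1.000
(ψ -> φ) -> ψ = min(1, 1 − 1.000 + 0.100) = min(1, 0.100) = 0.100
ψ -> ((ψ -> φ) -> ψ) = min(1, 1 − 0.100 + 0.100) = min(1, 1.000) = 1.000
(ψ -> ((ψ -> φ) -> ψ)) -> ψ = min(1, 1 − 1.000 + 0.100) = min(1, 0.100) = 0.100
~((ψ -> ((ψ -> φ) -> ψ)) -> ψ) = 1 − 0.100 = 0.900
~((ψ -> ((ψ -> φ) -> ψ)) -> ψ) -> φ = min(1, 1 − 0.900 + 0.713) = min(1, 0.813) = 0.813
~φ = 1 − 0.713 = 0.287
~φ -> ψ = min(1, 1 − 0.287 + 0.100) = min(1, 0.813) = 0.813
(~((ψ -> ((ψ -> φ) -> ψ)) -> ψ) -> φ) -> (~φ -> ψ) = min(1, 1 − 0.813 + 0.813) = min(1, 1.000) = 1.000

1.000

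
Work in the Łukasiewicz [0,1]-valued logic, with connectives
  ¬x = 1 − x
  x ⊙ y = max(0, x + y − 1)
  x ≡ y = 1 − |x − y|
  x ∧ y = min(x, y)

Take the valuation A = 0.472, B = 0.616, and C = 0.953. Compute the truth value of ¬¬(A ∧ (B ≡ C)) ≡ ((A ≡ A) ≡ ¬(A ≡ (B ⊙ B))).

0.768

B ≡ C = 1 − |0.616 − 0.953| = 1 − 0.337 = 0.663
A ∧ (B ≡ C) = min(0.472, 0.663) = 0.472
¬(A ∧ (B ≡ C)) = 1 − 0.472 = 0.528
¬¬(A ∧ (B ≡ C)) = 1 − 0.528 = 0.472
A ≡ A = 1 − |0.472 − 0.472| = 1 − 0.000 = 1.000
B ⊙ B = max(0, 0.616 + 0.616 − 1) = max(0, 0.232) = 0.232
A ≡ (B ⊙ B) = 1 − |0.472 − 0.232| = 1 − 0.240 = 0.760
¬(A ≡ (B ⊙ B)) = 1 − 0.760 = 0.240
(A ≡ A) ≡ ¬(A ≡ (B ⊙ B)) = 1 − |1.000 − 0.240| = 1 − 0.760 = 0.240
¬¬(A ∧ (B ≡ C)) ≡ ((A ≡ A) ≡ ¬(A ≡ (B ⊙ B))) = 1 − |0.472 − 0.240| = 1 − 0.232 = 0.768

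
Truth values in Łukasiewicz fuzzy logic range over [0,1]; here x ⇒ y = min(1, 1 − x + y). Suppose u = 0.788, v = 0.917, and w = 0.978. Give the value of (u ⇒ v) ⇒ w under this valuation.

0.978

u ⇒ v = min(1, 1 − 0.788 + 0.917) = min(1, 1.129) = 1.000
(u ⇒ v) ⇒ w = min(1, 1 − 1.000 + 0.978) = min(1, 0.978) = 0.978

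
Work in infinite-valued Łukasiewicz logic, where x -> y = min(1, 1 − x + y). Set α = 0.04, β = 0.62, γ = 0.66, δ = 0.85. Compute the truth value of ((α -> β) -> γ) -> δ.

1.00

α -> β = min(1, 1 − 0.04 + 0.62) = min(1, 1.58) = 1.00
(α -> β) -> γ = min(1, 1 − 1.00 + 0.66) = min(1, 0.66) = 0.66
((α -> β) -> γ) -> δ = min(1, 1 − 0.66 + 0.85) = min(1, 1.19) = 1.00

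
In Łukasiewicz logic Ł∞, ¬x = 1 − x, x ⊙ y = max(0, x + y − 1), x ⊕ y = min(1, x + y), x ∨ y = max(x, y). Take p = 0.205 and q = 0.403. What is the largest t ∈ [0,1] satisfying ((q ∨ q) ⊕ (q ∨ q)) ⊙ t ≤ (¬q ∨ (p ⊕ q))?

q ∨ q = max(0.403, 0.403) = 0.403
(q ∨ q) ⊕ (q ∨ q) = min(1, 0.403 + 0.403) = min(1, 0.806) = 0.806
So the left factor is (q ∨ q) ⊕ (q ∨ q) = 0.806.
¬q = 1 − 0.403 = 0.597
p ⊕ q = min(1, 0.205 + 0.403) = min(1, 0.608) = 0.608
¬q ∨ (p ⊕ q) = max(0.597, 0.608) = 0.608
So the right-hand bound is ¬q ∨ (p ⊕ q) = 0.608.
The residuum of the Łukasiewicz t-norm gives the supremum: min(1, 1 − 0.806 + 0.608).
1 − 0.806 + 0.608 = 0.802, so t = min(1, 0.802) = 0.802.
Check: 0.806 ⊙ 0.802 = max(0, 0.608) = 0.608 ≤ 0.608.

0.802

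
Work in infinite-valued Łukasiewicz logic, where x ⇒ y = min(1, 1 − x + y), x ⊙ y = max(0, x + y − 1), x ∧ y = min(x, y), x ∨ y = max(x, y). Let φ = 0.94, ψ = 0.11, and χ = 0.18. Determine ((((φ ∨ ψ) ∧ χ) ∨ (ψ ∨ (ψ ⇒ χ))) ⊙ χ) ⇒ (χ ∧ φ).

1.00

φ ∨ ψ = max(0.94, 0.11) = 0.94
(φ ∨ ψ) ∧ χ = min(0.94, 0.18) = 0.18
ψ ⇒ χ = min(1, 1 − 0.11 + 0.18) = min(1, 1.07) = 1.00
ψ ∨ (ψ ⇒ χ) = max(0.11, 1.00) = 1.00
((φ ∨ ψ) ∧ χ) ∨ (ψ ∨ (ψ ⇒ χ)) = max(0.18, 1.00) = 1.00
(((φ ∨ ψ) ∧ χ) ∨ (ψ ∨ (ψ ⇒ χ))) ⊙ χ = max(0, 1.00 + 0.18 − 1) = max(0, 0.18) = 0.18
χ ∧ φ = min(0.18, 0.94) = 0.18
((((φ ∨ ψ) ∧ χ) ∨ (ψ ∨ (ψ ⇒ χ))) ⊙ χ) ⇒ (χ ∧ φ) = min(1, 1 − 0.18 + 0.18) = min(1, 1.00) = 1.00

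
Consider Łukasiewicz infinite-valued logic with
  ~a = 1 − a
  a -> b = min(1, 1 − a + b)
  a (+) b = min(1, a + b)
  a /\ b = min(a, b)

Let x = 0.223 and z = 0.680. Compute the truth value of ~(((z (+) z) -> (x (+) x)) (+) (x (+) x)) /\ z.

z (+) z = min(1, 0.680 + 0.680) = min(1, 1.360) = 1.000
x (+) x = min(1, 0.223 + 0.223) = min(1, 0.446) = 0.446
(z (+) z) -> (x (+) x) = min(1, 1 − 1.000 + 0.446) = min(1, 0.446) = 0.446
((z (+) z) -> (x (+) x)) (+) (x (+) x) = min(1, 0.446 + 0.446) = min(1, 0.892) = 0.892
~(((z (+) z) -> (x (+) x)) (+) (x (+) x)) = 1 − 0.892 = 0.108
~(((z (+) z) -> (x (+) x)) (+) (x (+) x)) /\ z = min(0.108, 0.680) = 0.108

0.108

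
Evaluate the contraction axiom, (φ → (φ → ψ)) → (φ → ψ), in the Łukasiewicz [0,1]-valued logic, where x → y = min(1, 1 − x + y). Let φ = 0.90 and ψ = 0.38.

0.90

φ → ψ = min(1, 1 − 0.90 + 0.38) = min(1, 0.48) = 0.48
φ → (φ → ψ) = min(1, 1 − 0.90 + 0.48) = min(1, 0.58) = 0.58
(φ → (φ → ψ)) → (φ → ψ) = min(1, 1 − 0.58 + 0.48) = min(1, 0.90) = 0.90
(The value 0.90 < 1 shows this instance is not satisfied; fails in Ł∞ (the t-norm is not idempotent).)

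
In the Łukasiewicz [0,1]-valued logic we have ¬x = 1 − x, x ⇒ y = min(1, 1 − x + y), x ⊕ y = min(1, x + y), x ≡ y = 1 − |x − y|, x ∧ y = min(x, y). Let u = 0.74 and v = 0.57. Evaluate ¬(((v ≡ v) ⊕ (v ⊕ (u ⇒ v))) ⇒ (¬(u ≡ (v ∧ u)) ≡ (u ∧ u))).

v ≡ v = 1 − |0.57 − 0.57| = 1 − 0.00 = 1.00
u ⇒ v = min(1, 1 − 0.74 + 0.57) = min(1, 0.83) = 0.83
v ⊕ (u ⇒ v) = min(1, 0.57 + 0.83) = min(1, 1.40) = 1.00
(v ≡ v) ⊕ (v ⊕ (u ⇒ v)) = min(1, 1.00 + 1.00) = min(1, 2.00) = 1.00
v ∧ u = min(0.57, 0.74) = 0.57
u ≡ (v ∧ u) = 1 − |0.74 − 0.57| = 1 − 0.17 = 0.83
¬(u ≡ (v ∧ u)) = 1 − 0.83 = 0.17
u ∧ u = min(0.74, 0.74) = 0.74
¬(u ≡ (v ∧ u)) ≡ (u ∧ u) = 1 − |0.17 − 0.74| = 1 − 0.57 = 0.43
((v ≡ v) ⊕ (v ⊕ (u ⇒ v))) ⇒ (¬(u ≡ (v ∧ u)) ≡ (u ∧ u)) = min(1, 1 − 1.00 + 0.43) = min(1, 0.43) = 0.43
¬(((v ≡ v) ⊕ (v ⊕ (u ⇒ v))) ⇒ (¬(u ≡ (v ∧ u)) ≡ (u ∧ u))) = 1 − 0.43 = 0.57

0.57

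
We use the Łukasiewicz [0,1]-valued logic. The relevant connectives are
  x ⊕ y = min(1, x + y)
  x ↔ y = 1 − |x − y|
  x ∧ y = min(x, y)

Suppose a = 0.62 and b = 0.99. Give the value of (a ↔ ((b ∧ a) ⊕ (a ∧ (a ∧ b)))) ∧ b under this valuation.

b ∧ a = min(0.99, 0.62) = 0.62
a ∧ b = min(0.62, 0.99) = 0.62
a ∧ (a ∧ b) = min(0.62, 0.62) = 0.62
(b ∧ a) ⊕ (a ∧ (a ∧ b)) = min(1, 0.62 + 0.62) = min(1, 1.24) = 1.00
a ↔ ((b ∧ a) ⊕ (a ∧ (a ∧ b))) = 1 − |0.62 − 1.00| = 1 − 0.38 = 0.62
(a ↔ ((b ∧ a) ⊕ (a ∧ (a ∧ b)))) ∧ b = min(0.62, 0.99) = 0.62

0.62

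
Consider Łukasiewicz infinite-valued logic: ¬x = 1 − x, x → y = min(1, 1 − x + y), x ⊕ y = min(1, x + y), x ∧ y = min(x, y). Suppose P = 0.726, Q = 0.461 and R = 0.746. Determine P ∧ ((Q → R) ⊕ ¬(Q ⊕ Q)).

0.726

Q → R = min(1, 1 − 0.461 + 0.746) = min(1, 1.285) = 1.000
Q ⊕ Q = min(1, 0.461 + 0.461) = min(1, 0.922) = 0.922
¬(Q ⊕ Q) = 1 − 0.922 = 0.078
(Q → R) ⊕ ¬(Q ⊕ Q) = min(1, 1.000 + 0.078) = min(1, 1.078) = 1.000
P ∧ ((Q → R) ⊕ ¬(Q ⊕ Q)) = min(0.726, 1.000) = 0.726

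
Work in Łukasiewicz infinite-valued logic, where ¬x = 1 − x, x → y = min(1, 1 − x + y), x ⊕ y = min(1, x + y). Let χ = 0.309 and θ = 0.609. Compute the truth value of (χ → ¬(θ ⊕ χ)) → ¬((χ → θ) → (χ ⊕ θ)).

θ ⊕ χ = min(1, 0.609 + 0.309) = min(1, 0.918) = 0.918
¬(θ ⊕ χ) = 1 − 0.918 = 0.082
χ → ¬(θ ⊕ χ) = min(1, 1 − 0.309 + 0.082) = min(1, 0.773) = 0.773
χ → θ = min(1, 1 − 0.309 + 0.609) = min(1, 1.300) = 1.000
χ ⊕ θ = min(1, 0.309 + 0.609) = min(1, 0.918) = 0.918
(χ → θ) → (χ ⊕ θ) = min(1, 1 − 1.000 + 0.918) = min(1, 0.918) = 0.918
¬((χ → θ) → (χ ⊕ θ)) = 1 − 0.918 = 0.082
(χ → ¬(θ ⊕ χ)) → ¬((χ → θ) → (χ ⊕ θ)) = min(1, 1 − 0.773 + 0.082) = min(1, 0.309) = 0.309

0.309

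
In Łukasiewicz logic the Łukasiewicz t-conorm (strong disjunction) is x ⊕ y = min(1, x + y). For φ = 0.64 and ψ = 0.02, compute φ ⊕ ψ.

φ ⊕ ψ = min(1, 0.64 + 0.02) = min(1, 0.66) = 0.66
For comparison, the Gödel t-conorm max(x, y) would give 0.64.

0.66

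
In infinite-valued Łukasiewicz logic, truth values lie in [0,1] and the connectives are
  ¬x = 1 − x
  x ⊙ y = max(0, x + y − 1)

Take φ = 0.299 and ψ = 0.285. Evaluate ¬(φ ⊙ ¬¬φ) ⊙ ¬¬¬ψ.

¬φ = 1 − 0.299 = 0.701
¬¬φ = 1 − 0.701 = 0.299
φ ⊙ ¬¬φ = max(0, 0.299 + 0.299 − 1) = max(0, -0.402) = 0.000
¬(φ ⊙ ¬¬φ) = 1 − 0.000 = 1.000
¬ψ = 1 − 0.285 = 0.715
¬¬ψ = 1 − 0.715 = 0.285
¬¬¬ψ = 1 − 0.285 = 0.715
¬(φ ⊙ ¬¬φ) ⊙ ¬¬¬ψ = max(0, 1.000 + 0.715 − 1) = max(0, 0.715) = 0.715

0.715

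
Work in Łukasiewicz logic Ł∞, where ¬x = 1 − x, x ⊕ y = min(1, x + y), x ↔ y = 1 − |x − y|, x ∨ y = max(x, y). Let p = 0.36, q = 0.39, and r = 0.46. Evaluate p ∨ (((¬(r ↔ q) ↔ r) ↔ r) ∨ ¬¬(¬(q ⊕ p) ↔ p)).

r ↔ q = 1 − |0.46 − 0.39| = 1 − 0.07 = 0.93
¬(r ↔ q) = 1 − 0.93 = 0.07
¬(r ↔ q) ↔ r = 1 − |0.07 − 0.46| = 1 − 0.39 = 0.61
(¬(r ↔ q) ↔ r) ↔ r = 1 − |0.61 − 0.46| = 1 − 0.15 = 0.85
q ⊕ p = min(1, 0.39 + 0.36) = min(1, 0.75) = 0.75
¬(q ⊕ p) = 1 − 0.75 = 0.25
¬(q ⊕ p) ↔ p = 1 − |0.25 − 0.36| = 1 − 0.11 = 0.89
¬(¬(q ⊕ p) ↔ p) = 1 − 0.89 = 0.11
¬¬(¬(q ⊕ p) ↔ p) = 1 − 0.11 = 0.89
((¬(r ↔ q) ↔ r) ↔ r) ∨ ¬¬(¬(q ⊕ p) ↔ p) = max(0.85, 0.89) = 0.89
p ∨ (((¬(r ↔ q) ↔ r) ↔ r) ∨ ¬¬(¬(q ⊕ p) ↔ p)) = max(0.36, 0.89) = 0.89

0.89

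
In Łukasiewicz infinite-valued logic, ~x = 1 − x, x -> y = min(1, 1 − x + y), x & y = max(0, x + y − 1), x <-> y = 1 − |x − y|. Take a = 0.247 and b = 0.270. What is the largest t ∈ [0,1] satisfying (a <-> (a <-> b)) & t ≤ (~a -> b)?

a <-> b = 1 − |0.247 − 0.270| = 1 − 0.023 = 0.977
a <-> (a <-> b) = 1 − |0.247 − 0.977| = 1 − 0.730 = 0.270
So the left factor is a <-> (a <-> b) = 0.270.
~a = 1 − 0.247 = 0.753
~a -> b = min(1, 1 − 0.753 + 0.270) = min(1, 0.517) = 0.517
So the right-hand bound is ~a -> b = 0.517.
The residuum of the Łukasiewicz t-norm gives the supremum: min(1, 1 − 0.270 + 0.517).
1 − 0.270 + 0.517 = 1.247, so t = min(1, 1.247) = 1.000.
Check: 0.270 & 1.000 = max(0, 0.270) = 0.270 ≤ 0.517.

1.000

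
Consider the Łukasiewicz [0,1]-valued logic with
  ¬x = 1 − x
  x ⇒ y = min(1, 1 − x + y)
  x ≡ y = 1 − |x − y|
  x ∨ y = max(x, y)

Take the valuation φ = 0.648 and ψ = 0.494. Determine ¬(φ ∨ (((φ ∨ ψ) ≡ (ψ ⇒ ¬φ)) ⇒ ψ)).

0.296

φ ∨ ψ = max(0.648, 0.494) = 0.648
¬φ = 1 − 0.648 = 0.352
ψ ⇒ ¬φ = min(1, 1 − 0.494 + 0.352) = min(1, 0.858) = 0.858
(φ ∨ ψ) ≡ (ψ ⇒ ¬φ) = 1 − |0.648 − 0.858| = 1 − 0.210 = 0.790
((φ ∨ ψ) ≡ (ψ ⇒ ¬φ)) ⇒ ψ = min(1, 1 − 0.790 + 0.494) = min(1, 0.704) = 0.704
φ ∨ (((φ ∨ ψ) ≡ (ψ ⇒ ¬φ)) ⇒ ψ) = max(0.648, 0.704) = 0.704
¬(φ ∨ (((φ ∨ ψ) ≡ (ψ ⇒ ¬φ)) ⇒ ψ)) = 1 − 0.704 = 0.296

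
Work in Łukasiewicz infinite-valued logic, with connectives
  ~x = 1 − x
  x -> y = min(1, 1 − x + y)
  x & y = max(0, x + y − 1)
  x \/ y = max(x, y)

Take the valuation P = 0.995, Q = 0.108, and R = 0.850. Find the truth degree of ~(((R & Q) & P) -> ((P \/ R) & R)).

0.000

R & Q = max(0, 0.850 + 0.108 − 1) = max(0, -0.042) = 0.000
(R & Q) & P = max(0, 0.000 + 0.995 − 1) = max(0, -0.005) = 0.000
P \/ R = max(0.995, 0.850) = 0.995
(P \/ R) & R = max(0, 0.995 + 0.850 − 1) = max(0, 0.845) = 0.845
((R & Q) & P) -> ((P \/ R) & R) = min(1, 1 − 0.000 + 0.845) = min(1, 1.845) = 1.000
~(((R & Q) & P) -> ((P \/ R) & R)) = 1 − 1.000 = 0.000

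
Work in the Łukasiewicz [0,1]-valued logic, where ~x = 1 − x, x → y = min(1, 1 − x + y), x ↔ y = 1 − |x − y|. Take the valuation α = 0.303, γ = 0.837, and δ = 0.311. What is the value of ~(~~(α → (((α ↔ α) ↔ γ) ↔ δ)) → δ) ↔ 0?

α ↔ α = 1 − |0.303 − 0.303| = 1 − 0.000 = 1.000
(α ↔ α) ↔ γ = 1 − |1.000 − 0.837| = 1 − 0.163 = 0.837
((α ↔ α) ↔ γ) ↔ δ = 1 − |0.837 − 0.311| = 1 − 0.526 = 0.474
α → (((α ↔ α) ↔ γ) ↔ δ) = min(1, 1 − 0.303 + 0.474) = min(1, 1.171) = 1.000
~(α → (((α ↔ α) ↔ γ) ↔ δ)) = 1 − 1.000 = 0.000
~~(α → (((α ↔ α) ↔ γ) ↔ δ)) = 1 − 0.000 = 1.000
~~(α → (((α ↔ α) ↔ γ) ↔ δ)) → δ = min(1, 1 − 1.000 + 0.311) = min(1, 0.311) = 0.311
~(~~(α → (((α ↔ α) ↔ γ) ↔ δ)) → δ) = 1 − 0.311 = 0.689
~(~~(α → (((α ↔ α) ↔ γ) ↔ δ)) → δ) ↔ 0 = 1 − |0.689 − 0.000| = 1 − 0.689 = 0.311

0.311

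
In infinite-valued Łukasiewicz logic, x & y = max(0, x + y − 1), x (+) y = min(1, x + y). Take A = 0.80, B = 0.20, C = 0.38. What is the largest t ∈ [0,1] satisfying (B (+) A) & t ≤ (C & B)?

0.00

B (+) A = min(1, 0.20 + 0.80) = min(1, 1.00) = 1.00
So the left factor is B (+) A = 1.00.
C & B = max(0, 0.38 + 0.20 − 1) = max(0, -0.42) = 0.00
So the right-hand bound is C & B = 0.00.
The residuum of the Łukasiewicz t-norm gives the supremum: min(1, 1 − 1.00 + 0.00).
1 − 1.00 + 0.00 = 0.00, so t = min(1, 0.00) = 0.00.
Check: 1.00 & 0.00 = max(0, 0.00) = 0.00 ≤ 0.00.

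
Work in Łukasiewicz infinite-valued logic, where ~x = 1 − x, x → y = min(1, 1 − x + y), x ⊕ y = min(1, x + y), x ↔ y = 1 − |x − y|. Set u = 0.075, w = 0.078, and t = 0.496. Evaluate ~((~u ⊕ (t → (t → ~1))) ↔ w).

0.922

~u = 1 − 0.075 = 0.925
~1 = 1 − 1.000 = 0.000
t → ~1 = min(1, 1 − 0.496 + 0.000) = min(1, 0.504) = 0.504
t → (t → ~1) = min(1, 1 − 0.496 + 0.504) = min(1, 1.008) = 1.000
~u ⊕ (t → (t → ~1)) = min(1, 0.925 + 1.000) = min(1, 1.925) = 1.000
(~u ⊕ (t → (t → ~1))) ↔ w = 1 − |1.000 − 0.078| = 1 − 0.922 = 0.078
~((~u ⊕ (t → (t → ~1))) ↔ w) = 1 − 0.078 = 0.922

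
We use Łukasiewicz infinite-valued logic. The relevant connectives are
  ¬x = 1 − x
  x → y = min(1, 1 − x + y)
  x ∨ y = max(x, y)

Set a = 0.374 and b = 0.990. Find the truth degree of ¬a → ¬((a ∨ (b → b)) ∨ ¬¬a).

0.374

¬a = 1 − 0.374 = 0.626
b → b = min(1, 1 − 0.990 + 0.990) = min(1, 1.000) = 1.000
a ∨ (b → b) = max(0.374, 1.000) = 1.000
¬¬a = 1 − 0.626 = 0.374
(a ∨ (b → b)) ∨ ¬¬a = max(1.000, 0.374) = 1.000
¬((a ∨ (b → b)) ∨ ¬¬a) = 1 − 1.000 = 0.000
¬a → ¬((a ∨ (b → b)) ∨ ¬¬a) = min(1, 1 − 0.626 + 0.000) = min(1, 0.374) = 0.374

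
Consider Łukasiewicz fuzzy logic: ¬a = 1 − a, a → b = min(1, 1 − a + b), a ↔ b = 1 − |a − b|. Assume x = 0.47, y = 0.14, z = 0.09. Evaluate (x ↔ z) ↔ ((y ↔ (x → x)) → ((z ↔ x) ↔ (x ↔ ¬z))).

0.62

x ↔ z = 1 − |0.47 − 0.09| = 1 − 0.38 = 0.62
x → x = min(1, 1 − 0.47 + 0.47) = min(1, 1.00) = 1.00
y ↔ (x → x) = 1 − |0.14 − 1.00| = 1 − 0.86 = 0.14
z ↔ x = 1 − |0.09 − 0.47| = 1 − 0.38 = 0.62
¬z = 1 − 0.09 = 0.91
x ↔ ¬z = 1 − |0.47 − 0.91| = 1 − 0.44 = 0.56
(z ↔ x) ↔ (x ↔ ¬z) = 1 − |0.62 − 0.56| = 1 − 0.06 = 0.94
(y ↔ (x → x)) → ((z ↔ x) ↔ (x ↔ ¬z)) = min(1, 1 − 0.14 + 0.94) = min(1, 1.80) = 1.00
(x ↔ z) ↔ ((y ↔ (x → x)) → ((z ↔ x) ↔ (x ↔ ¬z))) = 1 − |0.62 − 1.00| = 1 − 0.38 = 0.62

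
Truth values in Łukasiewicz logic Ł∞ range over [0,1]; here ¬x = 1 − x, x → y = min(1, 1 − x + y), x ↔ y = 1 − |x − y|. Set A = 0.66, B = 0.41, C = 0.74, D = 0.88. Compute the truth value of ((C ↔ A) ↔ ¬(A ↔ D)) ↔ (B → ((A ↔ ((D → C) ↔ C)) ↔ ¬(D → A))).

C ↔ A = 1 − |0.74 − 0.66| = 1 − 0.08 = 0.92
A ↔ D = 1 − |0.66 − 0.88| = 1 − 0.22 = 0.78
¬(A ↔ D) = 1 − 0.78 = 0.22
(C ↔ A) ↔ ¬(A ↔ D) = 1 − |0.92 − 0.22| = 1 − 0.70 = 0.30
D → C = min(1, 1 − 0.88 + 0.74) = min(1, 0.86) = 0.86
(D → C) ↔ C = 1 − |0.86 − 0.74| = 1 − 0.12 = 0.88
A ↔ ((D → C) ↔ C) = 1 − |0.66 − 0.88| = 1 − 0.22 = 0.78
D → A = min(1, 1 − 0.88 + 0.66) = min(1, 0.78) = 0.78
¬(D → A) = 1 − 0.78 = 0.22
(A ↔ ((D → C) ↔ C)) ↔ ¬(D → A) = 1 − |0.78 − 0.22| = 1 − 0.56 = 0.44
B → ((A ↔ ((D → C) ↔ C)) ↔ ¬(D → A)) = min(1, 1 − 0.41 + 0.44) = min(1, 1.03) = 1.00
((C ↔ A) ↔ ¬(A ↔ D)) ↔ (B → ((A ↔ ((D → C) ↔ C)) ↔ ¬(D → A))) = 1 − |0.30 − 1.00| = 1 − 0.70 = 0.30

0.30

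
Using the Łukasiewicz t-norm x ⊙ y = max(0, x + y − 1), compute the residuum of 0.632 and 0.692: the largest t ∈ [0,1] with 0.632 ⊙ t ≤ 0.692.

1.000

The residuum of the Łukasiewicz t-norm gives the supremum: min(1, 1 − 0.632 + 0.692).
1 − 0.632 + 0.692 = 1.060, so t = min(1, 1.060) = 1.000.
Check: 0.632 ⊙ 1.000 = max(0, 0.632) = 0.632 ≤ 0.692.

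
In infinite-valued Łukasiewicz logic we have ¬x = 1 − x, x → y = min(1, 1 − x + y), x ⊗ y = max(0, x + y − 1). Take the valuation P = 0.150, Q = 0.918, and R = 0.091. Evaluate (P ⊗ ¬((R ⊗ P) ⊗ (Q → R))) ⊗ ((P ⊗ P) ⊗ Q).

0.000

R ⊗ P = max(0, 0.091 + 0.150 − 1) = max(0, -0.759) = 0.000
Q → R = min(1, 1 − 0.918 + 0.091) = min(1, 0.173) = 0.173
(R ⊗ P) ⊗ (Q → R) = max(0, 0.000 + 0.173 − 1) = max(0, -0.827) = 0.000
¬((R ⊗ P) ⊗ (Q → R)) = 1 − 0.000 = 1.000
P ⊗ ¬((R ⊗ P) ⊗ (Q → R)) = max(0, 0.150 + 1.000 − 1) = max(0, 0.150) = 0.150
P ⊗ P = max(0, 0.150 + 0.150 − 1) = max(0, -0.700) = 0.000
(P ⊗ P) ⊗ Q = max(0, 0.000 + 0.918 − 1) = max(0, -0.082) = 0.000
(P ⊗ ¬((R ⊗ P) ⊗ (Q → R))) ⊗ ((P ⊗ P) ⊗ Q) = max(0, 0.150 + 0.000 − 1) = max(0, -0.850) = 0.000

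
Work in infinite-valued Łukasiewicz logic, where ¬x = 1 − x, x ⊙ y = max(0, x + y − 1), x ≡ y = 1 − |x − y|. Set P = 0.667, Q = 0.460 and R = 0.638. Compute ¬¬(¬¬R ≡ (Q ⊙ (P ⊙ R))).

0.362

¬R = 1 − 0.638 = 0.362
¬¬R = 1 − 0.362 = 0.638
P ⊙ R = max(0, 0.667 + 0.638 − 1) = max(0, 0.305) = 0.305
Q ⊙ (P ⊙ R) = max(0, 0.460 + 0.305 − 1) = max(0, -0.235) = 0.000
¬¬R ≡ (Q ⊙ (P ⊙ R)) = 1 − |0.638 − 0.000| = 1 − 0.638 = 0.362
¬(¬¬R ≡ (Q ⊙ (P ⊙ R))) = 1 − 0.362 = 0.638
¬¬(¬¬R ≡ (Q ⊙ (P ⊙ R))) = 1 − 0.638 = 0.362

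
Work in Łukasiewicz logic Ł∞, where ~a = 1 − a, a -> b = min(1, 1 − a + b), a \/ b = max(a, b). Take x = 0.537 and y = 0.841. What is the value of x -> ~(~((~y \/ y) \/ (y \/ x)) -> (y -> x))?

~y = 1 − 0.841 = 0.159
~y \/ y = max(0.159, 0.841) = 0.841
y \/ x = max(0.841, 0.537) = 0.841
(~y \/ y) \/ (y \/ x) = max(0.841, 0.841) = 0.841
~((~y \/ y) \/ (y \/ x)) = 1 − 0.841 = 0.159
y -> x = min(1, 1 − 0.841 + 0.537) = min(1, 0.696) = 0.696
~((~y \/ y) \/ (y \/ x)) -> (y -> x) = min(1, 1 − 0.159 + 0.696) = min(1, 1.537) = 1.000
~(~((~y \/ y) \/ (y \/ x)) -> (y -> x)) = 1 − 1.000 = 0.000
x -> ~(~((~y \/ y) \/ (y \/ x)) -> (y -> x)) = min(1, 1 − 0.537 + 0.000) = min(1, 0.463) = 0.463

0.463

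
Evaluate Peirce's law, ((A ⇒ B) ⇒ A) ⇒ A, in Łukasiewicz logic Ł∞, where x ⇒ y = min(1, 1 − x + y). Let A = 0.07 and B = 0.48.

A ⇒ B = min(1, 1 − 0.07 + 0.48) = min(1, 1.41) = 1.00
(A ⇒ B) ⇒ A = min(1, 1 − 1.00 + 0.07) = min(1, 0.07) = 0.07
((A ⇒ B) ⇒ A) ⇒ A = min(1, 1 − 0.07 + 0.07) = min(1, 1.00) = 1.00

1.00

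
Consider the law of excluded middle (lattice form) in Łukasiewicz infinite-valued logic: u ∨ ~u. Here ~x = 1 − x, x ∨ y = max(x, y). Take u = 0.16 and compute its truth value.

0.84

~u = 1 − 0.16 = 0.84
u ∨ ~u = max(0.16, 0.84) = 0.84
(The value 0.84 < 1 shows this instance is not satisfied; not a Ł∞-tautology — its value is max(a, 1−a).)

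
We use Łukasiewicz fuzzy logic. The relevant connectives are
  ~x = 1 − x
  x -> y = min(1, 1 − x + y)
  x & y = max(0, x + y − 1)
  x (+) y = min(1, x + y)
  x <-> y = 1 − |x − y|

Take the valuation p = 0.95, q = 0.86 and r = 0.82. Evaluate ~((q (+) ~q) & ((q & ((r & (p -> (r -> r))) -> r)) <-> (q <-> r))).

0.10

~q = 1 − 0.86 = 0.14
q (+) ~q = min(1, 0.86 + 0.14) = min(1, 1.00) = 1.00
r -> r = min(1, 1 − 0.82 + 0.82) = min(1, 1.00) = 1.00
p -> (r -> r) = min(1, 1 − 0.95 + 1.00) = min(1, 1.05) = 1.00
r & (p -> (r -> r)) = max(0, 0.82 + 1.00 − 1) = max(0, 0.82) = 0.82
(r & (p -> (r -> r))) -> r = min(1, 1 − 0.82 + 0.82) = min(1, 1.00) = 1.00
q & ((r & (p -> (r -> r))) -> r) = max(0, 0.86 + 1.00 − 1) = max(0, 0.86) = 0.86
q <-> r = 1 − |0.86 − 0.82| = 1 − 0.04 = 0.96
(q & ((r & (p -> (r -> r))) -> r)) <-> (q <-> r) = 1 − |0.86 − 0.96| = 1 − 0.10 = 0.90
(q (+) ~q) & ((q & ((r & (p -> (r -> r))) -> r)) <-> (q <-> r)) = max(0, 1.00 + 0.90 − 1) = max(0, 0.90) = 0.90
~((q (+) ~q) & ((q & ((r & (p -> (r -> r))) -> r)) <-> (q <-> r))) = 1 − 0.90 = 0.10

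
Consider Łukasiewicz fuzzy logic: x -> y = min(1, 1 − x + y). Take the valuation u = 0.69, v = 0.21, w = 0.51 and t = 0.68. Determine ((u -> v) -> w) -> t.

0.69

u -> v = min(1, 1 − 0.69 + 0.21) = min(1, 0.52) = 0.52
(u -> v) -> w = min(1, 1 − 0.52 + 0.51) = min(1, 0.99) = 0.99
((u -> v) -> w) -> t = min(1, 1 − 0.99 + 0.68) = min(1, 0.69) = 0.69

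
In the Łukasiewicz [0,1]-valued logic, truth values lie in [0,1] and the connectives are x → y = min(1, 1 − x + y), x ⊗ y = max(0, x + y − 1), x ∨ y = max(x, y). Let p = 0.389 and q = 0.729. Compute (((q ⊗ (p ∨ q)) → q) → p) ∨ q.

p ∨ q = max(0.389, 0.729) = 0.729
q ⊗ (p ∨ q) = max(0, 0.729 + 0.729 − 1) = max(0, 0.458) = 0.458
(q ⊗ (p ∨ q)) → q = min(1, 1 − 0.458 + 0.729) = min(1, 1.271) = 1.000
((q ⊗ (p ∨ q)) → q) → p = min(1, 1 − 1.000 + 0.389) = min(1, 0.389) = 0.389
(((q ⊗ (p ∨ q)) → q) → p) ∨ q = max(0.389, 0.729) = 0.729

0.729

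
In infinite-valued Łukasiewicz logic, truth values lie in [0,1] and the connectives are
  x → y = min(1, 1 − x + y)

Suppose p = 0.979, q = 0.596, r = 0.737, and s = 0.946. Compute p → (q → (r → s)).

r → s = min(1, 1 − 0.737 + 0.946) = min(1, 1.209) = 1.000
q → (r → s) = min(1, 1 − 0.596 + 1.000) = min(1, 1.404) = 1.000
p → (q → (r → s)) = min(1, 1 − 0.979 + 1.000) = min(1, 1.021) = 1.000

1.000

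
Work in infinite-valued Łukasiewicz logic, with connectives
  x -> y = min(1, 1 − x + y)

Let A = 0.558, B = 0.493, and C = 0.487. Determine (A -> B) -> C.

A -> B = min(1, 1 − 0.558 + 0.493) = min(1, 0.935) = 0.935
(A -> B) -> C = min(1, 1 − 0.935 + 0.487) = min(1, 0.552) = 0.552

0.552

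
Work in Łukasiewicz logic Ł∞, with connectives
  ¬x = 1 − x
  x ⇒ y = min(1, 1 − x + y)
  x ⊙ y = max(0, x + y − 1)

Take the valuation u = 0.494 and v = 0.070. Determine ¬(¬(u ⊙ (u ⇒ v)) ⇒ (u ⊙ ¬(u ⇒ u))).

u ⇒ v = min(1, 1 − 0.494 + 0.070) = min(1, 0.576) = 0.576
u ⊙ (u ⇒ v) = max(0, 0.494 + 0.576 − 1) = max(0, 0.070) = 0.070
¬(u ⊙ (u ⇒ v)) = 1 − 0.070 = 0.930
u ⇒ u = min(1, 1 − 0.494 + 0.494) = min(1, 1.000) = 1.000
¬(u ⇒ u) = 1 − 1.000 = 0.000
u ⊙ ¬(u ⇒ u) = max(0, 0.494 + 0.000 − 1) = max(0, -0.506) = 0.000
¬(u ⊙ (u ⇒ v)) ⇒ (u ⊙ ¬(u ⇒ u)) = min(1, 1 − 0.930 + 0.000) = min(1, 0.070) = 0.070
¬(¬(u ⊙ (u ⇒ v)) ⇒ (u ⊙ ¬(u ⇒ u))) = 1 − 0.070 = 0.930

0.930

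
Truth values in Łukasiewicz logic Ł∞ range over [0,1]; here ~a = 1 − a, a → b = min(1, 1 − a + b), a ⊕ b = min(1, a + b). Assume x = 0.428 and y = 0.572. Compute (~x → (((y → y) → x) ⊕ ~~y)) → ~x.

0.572

~x = 1 − 0.428 = 0.572
y → y = min(1, 1 − 0.572 + 0.572) = min(1, 1.000) = 1.000
(y → y) → x = min(1, 1 − 1.000 + 0.428) = min(1, 0.428) = 0.428
~y = 1 − 0.572 = 0.428
~~y = 1 − 0.428 = 0.572
((y → y) → x) ⊕ ~~y = min(1, 0.428 + 0.572) = min(1, 1.000) = 1.000
~x → (((y → y) → x) ⊕ ~~y) = min(1, 1 − 0.572 + 1.000) = min(1, 1.428) = 1.000
(~x → (((y → y) → x) ⊕ ~~y)) → ~x = min(1, 1 − 1.000 + 0.572) = min(1, 0.572) = 0.572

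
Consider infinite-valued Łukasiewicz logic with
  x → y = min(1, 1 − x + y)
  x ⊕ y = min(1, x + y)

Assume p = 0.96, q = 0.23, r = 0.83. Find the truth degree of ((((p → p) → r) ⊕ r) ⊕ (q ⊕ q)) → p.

p → p = min(1, 1 − 0.96 + 0.96) = min(1, 1.00) = 1.00
(p → p) → r = min(1, 1 − 1.00 + 0.83) = min(1, 0.83) = 0.83
((p → p) → r) ⊕ r = min(1, 0.83 + 0.83) = min(1, 1.66) = 1.00
q ⊕ q = min(1, 0.23 + 0.23) = min(1, 0.46) = 0.46
(((p → p) → r) ⊕ r) ⊕ (q ⊕ q) = min(1, 1.00 + 0.46) = min(1, 1.46) = 1.00
((((p → p) → r) ⊕ r) ⊕ (q ⊕ q)) → p = min(1, 1 − 1.00 + 0.96) = min(1, 0.96) = 0.96

0.96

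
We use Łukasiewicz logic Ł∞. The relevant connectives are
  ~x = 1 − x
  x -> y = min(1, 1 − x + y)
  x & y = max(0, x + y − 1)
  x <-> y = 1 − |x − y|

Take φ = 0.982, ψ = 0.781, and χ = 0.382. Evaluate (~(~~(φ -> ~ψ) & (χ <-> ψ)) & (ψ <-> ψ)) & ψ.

0.781

~ψ = 1 − 0.781 = 0.219
φ -> ~ψ = min(1, 1 − 0.982 + 0.219) = min(1, 0.237) = 0.237
~(φ -> ~ψ) = 1 − 0.237 = 0.763
~~(φ -> ~ψ) = 1 − 0.763 = 0.237
χ <-> ψ = 1 − |0.382 − 0.781| = 1 − 0.399 = 0.601
~~(φ -> ~ψ) & (χ <-> ψ) = max(0, 0.237 + 0.601 − 1) = max(0, -0.162) = 0.000
~(~~(φ -> ~ψ) & (χ <-> ψ)) = 1 − 0.000 = 1.000
ψ <-> ψ = 1 − |0.781 − 0.781| = 1 − 0.000 = 1.000
~(~~(φ -> ~ψ) & (χ <-> ψ)) & (ψ <-> ψ) = max(0, 1.000 + 1.000 − 1) = max(0, 1.000) = 1.000
(~(~~(φ -> ~ψ) & (χ <-> ψ)) & (ψ <-> ψ)) & ψ = max(0, 1.000 + 0.781 − 1) = max(0, 0.781) = 0.781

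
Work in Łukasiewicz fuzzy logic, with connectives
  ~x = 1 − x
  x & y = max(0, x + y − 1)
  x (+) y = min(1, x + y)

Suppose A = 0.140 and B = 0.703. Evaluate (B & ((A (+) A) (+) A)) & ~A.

0.000

A (+) A = min(1, 0.140 + 0.140) = min(1, 0.280) = 0.280
(A (+) A) (+) A = min(1, 0.280 + 0.140) = min(1, 0.420) = 0.420
B & ((A (+) A) (+) A) = max(0, 0.703 + 0.420 − 1) = max(0, 0.123) = 0.123
~A = 1 − 0.140 = 0.860
(B & ((A (+) A) (+) A)) & ~A = max(0, 0.123 + 0.860 − 1) = max(0, -0.017) = 0.000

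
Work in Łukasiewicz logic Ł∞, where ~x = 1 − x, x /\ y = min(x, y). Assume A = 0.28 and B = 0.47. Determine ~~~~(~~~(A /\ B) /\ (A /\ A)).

0.28

A /\ B = min(0.28, 0.47) = 0.28
~(A /\ B) = 1 − 0.28 = 0.72
~~(A /\ B) = 1 − 0.72 = 0.28
~~~(A /\ B) = 1 − 0.28 = 0.72
A /\ A = min(0.28, 0.28) = 0.28
~~~(A /\ B) /\ (A /\ A) = min(0.72, 0.28) = 0.28
~(~~~(A /\ B) /\ (A /\ A)) = 1 − 0.28 = 0.72
~~(~~~(A /\ B) /\ (A /\ A)) = 1 − 0.72 = 0.28
~~~(~~~(A /\ B) /\ (A /\ A)) = 1 − 0.28 = 0.72
~~~~(~~~(A /\ B) /\ (A /\ A)) = 1 − 0.72 = 0.28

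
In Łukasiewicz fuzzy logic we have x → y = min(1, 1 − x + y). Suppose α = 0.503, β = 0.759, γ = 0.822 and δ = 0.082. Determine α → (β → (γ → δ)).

0.998

γ → δ = min(1, 1 − 0.822 + 0.082) = min(1, 0.260) = 0.260
β → (γ → δ) = min(1, 1 − 0.759 + 0.260) = min(1, 0.501) = 0.501
α → (β → (γ → δ)) = min(1, 1 − 0.503 + 0.501) = min(1, 0.998) = 0.998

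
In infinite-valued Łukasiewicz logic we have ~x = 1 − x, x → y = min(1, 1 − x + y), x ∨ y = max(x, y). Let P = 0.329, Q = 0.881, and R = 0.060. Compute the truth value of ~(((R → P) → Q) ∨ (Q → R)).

0.119

R → P = min(1, 1 − 0.060 + 0.329) = min(1, 1.269) = 1.000
(R → P) → Q = min(1, 1 − 1.000 + 0.881) = min(1, 0.881) = 0.881
Q → R = min(1, 1 − 0.881 + 0.060) = min(1, 0.179) = 0.179
((R → P) → Q) ∨ (Q → R) = max(0.881, 0.179) = 0.881
~(((R → P) → Q) ∨ (Q → R)) = 1 − 0.881 = 0.119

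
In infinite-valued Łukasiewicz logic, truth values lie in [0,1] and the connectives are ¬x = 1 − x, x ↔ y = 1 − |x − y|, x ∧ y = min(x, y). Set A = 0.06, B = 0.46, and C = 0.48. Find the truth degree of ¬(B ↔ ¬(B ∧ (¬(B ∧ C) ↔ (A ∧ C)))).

B ∧ C = min(0.46, 0.48) = 0.46
¬(B ∧ C) = 1 − 0.46 = 0.54
A ∧ C = min(0.06, 0.48) = 0.06
¬(B ∧ C) ↔ (A ∧ C) = 1 − |0.54 − 0.06| = 1 − 0.48 = 0.52
B ∧ (¬(B ∧ C) ↔ (A ∧ C)) = min(0.46, 0.52) = 0.46
¬(B ∧ (¬(B ∧ C) ↔ (A ∧ C))) = 1 − 0.46 = 0.54
B ↔ ¬(B ∧ (¬(B ∧ C) ↔ (A ∧ C))) = 1 − |0.46 − 0.54| = 1 − 0.08 = 0.92
¬(B ↔ ¬(B ∧ (¬(B ∧ C) ↔ (A ∧ C)))) = 1 − 0.92 = 0.08

0.08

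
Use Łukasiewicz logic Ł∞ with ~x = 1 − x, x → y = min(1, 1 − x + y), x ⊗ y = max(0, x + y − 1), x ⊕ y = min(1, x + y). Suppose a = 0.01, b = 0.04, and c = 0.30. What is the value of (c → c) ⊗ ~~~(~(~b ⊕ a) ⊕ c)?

c → c = min(1, 1 − 0.30 + 0.30) = min(1, 1.00) = 1.00
~b = 1 − 0.04 = 0.96
~b ⊕ a = min(1, 0.96 + 0.01) = min(1, 0.97) = 0.97
~(~b ⊕ a) = 1 − 0.97 = 0.03
~(~b ⊕ a) ⊕ c = min(1, 0.03 + 0.30) = min(1, 0.33) = 0.33
~(~(~b ⊕ a) ⊕ c) = 1 − 0.33 = 0.67
~~(~(~b ⊕ a) ⊕ c) = 1 − 0.67 = 0.33
~~~(~(~b ⊕ a) ⊕ c) = 1 − 0.33 = 0.67
(c → c) ⊗ ~~~(~(~b ⊕ a) ⊕ c) = max(0, 1.00 + 0.67 − 1) = max(0, 0.67) = 0.67

0.67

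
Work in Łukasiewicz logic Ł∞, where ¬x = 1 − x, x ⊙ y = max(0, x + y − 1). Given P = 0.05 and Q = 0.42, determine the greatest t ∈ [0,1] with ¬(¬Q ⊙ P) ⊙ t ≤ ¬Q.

¬Q = 1 − 0.42 = 0.58
¬Q ⊙ P = max(0, 0.58 + 0.05 − 1) = max(0, -0.37) = 0.00
¬(¬Q ⊙ P) = 1 − 0.00 = 1.00
So the left factor is ¬(¬Q ⊙ P) = 1.00.
So the right-hand bound is ¬Q = 0.58.
The residuum of the Łukasiewicz t-norm gives the supremum: min(1, 1 − 1.00 + 0.58).
1 − 1.00 + 0.58 = 0.58, so t = min(1, 0.58) = 0.58.
Check: 1.00 ⊙ 0.58 = max(0, 0.58) = 0.58 ≤ 0.58.

0.58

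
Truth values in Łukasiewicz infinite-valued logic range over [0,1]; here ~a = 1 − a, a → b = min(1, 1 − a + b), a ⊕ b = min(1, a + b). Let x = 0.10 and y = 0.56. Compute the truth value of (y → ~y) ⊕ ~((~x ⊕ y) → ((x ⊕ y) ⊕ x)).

~y = 1 − 0.56 = 0.44
y → ~y = min(1, 1 − 0.56 + 0.44) = min(1, 0.88) = 0.88
~x = 1 − 0.10 = 0.90
~x ⊕ y = min(1, 0.90 + 0.56) = min(1, 1.46) = 1.00
x ⊕ y = min(1, 0.10 + 0.56) = min(1, 0.66) = 0.66
(x ⊕ y) ⊕ x = min(1, 0.66 + 0.10) = min(1, 0.76) = 0.76
(~x ⊕ y) → ((x ⊕ y) ⊕ x) = min(1, 1 − 1.00 + 0.76) = min(1, 0.76) = 0.76
~((~x ⊕ y) → ((x ⊕ y) ⊕ x)) = 1 − 0.76 = 0.24
(y → ~y) ⊕ ~((~x ⊕ y) → ((x ⊕ y) ⊕ x)) = min(1, 0.88 + 0.24) = min(1, 1.12) = 1.00

1.00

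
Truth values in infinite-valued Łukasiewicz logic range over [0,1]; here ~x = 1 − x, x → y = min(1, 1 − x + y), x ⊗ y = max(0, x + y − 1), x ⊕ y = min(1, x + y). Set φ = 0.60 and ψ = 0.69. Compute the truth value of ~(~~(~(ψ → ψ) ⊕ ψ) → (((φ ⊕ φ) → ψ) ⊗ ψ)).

ψ → ψ = min(1, 1 − 0.69 + 0.69) = min(1, 1.00) = 1.00
~(ψ → ψ) = 1 − 1.00 = 0.00
~(ψ → ψ) ⊕ ψ = min(1, 0.00 + 0.69) = min(1, 0.69) = 0.69
~(~(ψ → ψ) ⊕ ψ) = 1 − 0.69 = 0.31
~~(~(ψ → ψ) ⊕ ψ) = 1 − 0.31 = 0.69
φ ⊕ φ = min(1, 0.60 + 0.60) = min(1, 1.20) = 1.00
(φ ⊕ φ) → ψ = min(1, 1 − 1.00 + 0.69) = min(1, 0.69) = 0.69
((φ ⊕ φ) → ψ) ⊗ ψ = max(0, 0.69 + 0.69 − 1) = max(0, 0.38) = 0.38
~~(~(ψ → ψ) ⊕ ψ) → (((φ ⊕ φ) → ψ) ⊗ ψ) = min(1, 1 − 0.69 + 0.38) = min(1, 0.69) = 0.69
~(~~(~(ψ → ψ) ⊕ ψ) → (((φ ⊕ φ) → ψ) ⊗ ψ)) = 1 − 0.69 = 0.31

0.31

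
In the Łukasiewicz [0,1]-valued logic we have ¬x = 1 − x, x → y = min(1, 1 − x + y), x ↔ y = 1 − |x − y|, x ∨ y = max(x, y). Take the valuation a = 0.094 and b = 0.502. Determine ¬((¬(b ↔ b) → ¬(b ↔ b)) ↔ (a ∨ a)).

b ↔ b = 1 − |0.502 − 0.502| = 1 − 0.000 = 1.000
¬(b ↔ b) = 1 − 1.000 = 0.000
¬(b ↔ b) → ¬(b ↔ b) = min(1, 1 − 0.000 + 0.000) = min(1, 1.000) = 1.000
a ∨ a = max(0.094, 0.094) = 0.094
(¬(b ↔ b) → ¬(b ↔ b)) ↔ (a ∨ a) = 1 − |1.000 − 0.094| = 1 − 0.906 = 0.094
¬((¬(b ↔ b) → ¬(b ↔ b)) ↔ (a ∨ a)) = 1 − 0.094 = 0.906

0.906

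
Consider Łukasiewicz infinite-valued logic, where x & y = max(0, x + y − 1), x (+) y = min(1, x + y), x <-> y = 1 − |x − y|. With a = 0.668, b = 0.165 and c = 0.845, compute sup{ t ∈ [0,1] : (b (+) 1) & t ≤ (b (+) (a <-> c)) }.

b (+) 1 = min(1, 0.165 + 1.000) = min(1, 1.165) = 1.000
So the left factor is b (+) 1 = 1.000.
a <-> c = 1 − |0.668 − 0.845| = 1 − 0.177 = 0.823
b (+) (a <-> c) = min(1, 0.165 + 0.823) = min(1, 0.988) = 0.988
So the right-hand bound is b (+) (a <-> c) = 0.988.
The residuum of the Łukasiewicz t-norm gives the supremum: min(1, 1 − 1.000 + 0.988).
1 − 1.000 + 0.988 = 0.988, so t = min(1, 0.988) = 0.988.
Check: 1.000 & 0.988 = max(0, 0.988) = 0.988 ≤ 0.988.

0.988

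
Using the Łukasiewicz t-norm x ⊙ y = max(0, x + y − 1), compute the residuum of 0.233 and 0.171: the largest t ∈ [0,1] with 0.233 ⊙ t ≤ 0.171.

0.938

The residuum of the Łukasiewicz t-norm gives the supremum: min(1, 1 − 0.233 + 0.171).
1 − 0.233 + 0.171 = 0.938, so t = min(1, 0.938) = 0.938.
Check: 0.233 ⊙ 0.938 = max(0, 0.171) = 0.171 ≤ 0.171.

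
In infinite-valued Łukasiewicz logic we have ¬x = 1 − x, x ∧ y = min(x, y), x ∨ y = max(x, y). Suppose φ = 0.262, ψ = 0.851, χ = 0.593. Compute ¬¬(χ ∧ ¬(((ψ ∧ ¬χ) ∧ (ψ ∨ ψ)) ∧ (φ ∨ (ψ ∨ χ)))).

¬χ = 1 − 0.593 = 0.407
ψ ∧ ¬χ = min(0.851, 0.407) = 0.407
ψ ∨ ψ = max(0.851, 0.851) = 0.851
(ψ ∧ ¬χ) ∧ (ψ ∨ ψ) = min(0.407, 0.851) = 0.407
ψ ∨ χ = max(0.851, 0.593) = 0.851
φ ∨ (ψ ∨ χ) = max(0.262, 0.851) = 0.851
((ψ ∧ ¬χ) ∧ (ψ ∨ ψ)) ∧ (φ ∨ (ψ ∨ χ)) = min(0.407, 0.851) = 0.407
¬(((ψ ∧ ¬χ) ∧ (ψ ∨ ψ)) ∧ (φ ∨ (ψ ∨ χ))) = 1 − 0.407 = 0.593
χ ∧ ¬(((ψ ∧ ¬χ) ∧ (ψ ∨ ψ)) ∧ (φ ∨ (ψ ∨ χ))) = min(0.593, 0.593) = 0.593
¬(χ ∧ ¬(((ψ ∧ ¬χ) ∧ (ψ ∨ ψ)) ∧ (φ ∨ (ψ ∨ χ)))) = 1 − 0.593 = 0.407
¬¬(χ ∧ ¬(((ψ ∧ ¬χ) ∧ (ψ ∨ ψ)) ∧ (φ ∨ (ψ ∨ χ)))) = 1 − 0.407 = 0.593

0.593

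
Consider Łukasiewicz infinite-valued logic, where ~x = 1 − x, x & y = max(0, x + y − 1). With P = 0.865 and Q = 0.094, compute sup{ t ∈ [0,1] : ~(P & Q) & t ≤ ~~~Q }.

P & Q = max(0, 0.865 + 0.094 − 1) = max(0, -0.041) = 0.000
~(P & Q) = 1 − 0.000 = 1.000
So the left factor is ~(P & Q) = 1.000.
~Q = 1 − 0.094 = 0.906
~~Q = 1 − 0.906 = 0.094
~~~Q = 1 − 0.094 = 0.906
So the right-hand bound is ~~~Q = 0.906.
The residuum of the Łukasiewicz t-norm gives the supremum: min(1, 1 − 1.000 + 0.906).
1 − 1.000 + 0.906 = 0.906, so t = min(1, 0.906) = 0.906.
Check: 1.000 & 0.906 = max(0, 0.906) = 0.906 ≤ 0.906.

0.906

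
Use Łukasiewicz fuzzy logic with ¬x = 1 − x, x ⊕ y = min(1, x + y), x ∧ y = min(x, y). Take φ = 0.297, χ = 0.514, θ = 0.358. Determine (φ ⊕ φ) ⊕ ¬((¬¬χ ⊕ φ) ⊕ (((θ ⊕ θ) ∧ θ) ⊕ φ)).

0.594

φ ⊕ φ = min(1, 0.297 + 0.297) = min(1, 0.594) = 0.594
¬χ = 1 − 0.514 = 0.486
¬¬χ = 1 − 0.486 = 0.514
¬¬χ ⊕ φ = min(1, 0.514 + 0.297) = min(1, 0.811) = 0.811
θ ⊕ θ = min(1, 0.358 + 0.358) = min(1, 0.716) = 0.716
(θ ⊕ θ) ∧ θ = min(0.716, 0.358) = 0.358
((θ ⊕ θ) ∧ θ) ⊕ φ = min(1, 0.358 + 0.297) = min(1, 0.655) = 0.655
(¬¬χ ⊕ φ) ⊕ (((θ ⊕ θ) ∧ θ) ⊕ φ) = min(1, 0.811 + 0.655) = min(1, 1.466) = 1.000
¬((¬¬χ ⊕ φ) ⊕ (((θ ⊕ θ) ∧ θ) ⊕ φ)) = 1 − 1.000 = 0.000
(φ ⊕ φ) ⊕ ¬((¬¬χ ⊕ φ) ⊕ (((θ ⊕ θ) ∧ θ) ⊕ φ)) = min(1, 0.594 + 0.000) = min(1, 0.594) = 0.594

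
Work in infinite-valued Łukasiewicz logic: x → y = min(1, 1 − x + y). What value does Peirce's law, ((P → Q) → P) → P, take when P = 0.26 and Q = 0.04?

P → Q = min(1, 1 − 0.26 + 0.04) = min(1, 0.78) = 0.78
(P → Q) → P = min(1, 1 − 0.78 + 0.26) = min(1, 0.48) = 0.48
((P → Q) → P) → P = min(1, 1 − 0.48 + 0.26) = min(1, 0.78) = 0.78
(The value 0.78 < 1 shows this instance is not satisfied; not a Ł∞-tautology in general.)

0.78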